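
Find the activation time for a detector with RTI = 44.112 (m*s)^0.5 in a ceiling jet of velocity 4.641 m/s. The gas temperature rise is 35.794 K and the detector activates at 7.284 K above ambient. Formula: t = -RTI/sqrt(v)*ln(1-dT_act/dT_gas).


dT_act/dT_gas = 0.20350
ln(1 - 0.20350) = -0.22753
t = -44.112 / sqrt(4.641) * -0.22753 = 4.6589 s

4.6589 s


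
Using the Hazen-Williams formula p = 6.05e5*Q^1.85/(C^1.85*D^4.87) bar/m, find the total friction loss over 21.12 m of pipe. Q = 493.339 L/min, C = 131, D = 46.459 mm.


Q^1.85 = 96011
C^1.85 = 8259.5
D^4.87 = 1.3141e+08
p/m = 0.053517 bar/m
p_total = 0.053517 * 21.12 = 1.1303 bar

1.1303 bar


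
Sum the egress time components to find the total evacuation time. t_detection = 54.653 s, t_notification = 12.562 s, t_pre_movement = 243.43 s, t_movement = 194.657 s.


Total = 54.653 + 12.562 + 243.43 + 194.657 = 505.302 s

505.302 s


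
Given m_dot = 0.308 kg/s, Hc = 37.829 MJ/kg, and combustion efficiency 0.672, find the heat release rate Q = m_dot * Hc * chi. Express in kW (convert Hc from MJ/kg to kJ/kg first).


Hc = 37.829 MJ/kg = 37.829 * 1000 kJ/kg = 37829 kJ/kg
Q = 0.308 kg/s * 37829 kJ/kg * 0.672 = 7829.7 kW

7829.7 kW


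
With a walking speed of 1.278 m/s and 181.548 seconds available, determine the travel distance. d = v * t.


d = 1.278 * 181.548 = 232.02 m

232.02 m


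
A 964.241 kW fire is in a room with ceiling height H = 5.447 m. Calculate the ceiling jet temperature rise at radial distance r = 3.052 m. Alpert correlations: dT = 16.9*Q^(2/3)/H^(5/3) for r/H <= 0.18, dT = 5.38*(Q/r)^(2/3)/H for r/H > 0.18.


r/H = 3.052 / 5.447 = 0.56031
r/H > 0.18, so dT = 5.38*(Q/r)^(2/3)/H
Q/r = 315.94
(Q/r)^(2/3) = 46.387
dT = 5.38 * 46.387 / 5.447 = 45.817 K

45.817 K


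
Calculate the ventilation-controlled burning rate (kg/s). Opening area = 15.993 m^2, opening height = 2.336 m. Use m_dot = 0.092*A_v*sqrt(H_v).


sqrt(H_v) = 1.5284
m_dot = 0.092 * 15.993 * 1.5284 = 2.2488 kg/s

2.2488 kg/s


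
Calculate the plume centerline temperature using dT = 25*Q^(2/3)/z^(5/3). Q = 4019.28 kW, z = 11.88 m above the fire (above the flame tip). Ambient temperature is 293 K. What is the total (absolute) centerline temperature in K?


Q^(2/3) = 252.79
z^(5/3) = 61.853
dT = 25 * 252.79 / 61.853 = 102.18 K
T = 293 + 102.18 = 395.18 K

395.18 K


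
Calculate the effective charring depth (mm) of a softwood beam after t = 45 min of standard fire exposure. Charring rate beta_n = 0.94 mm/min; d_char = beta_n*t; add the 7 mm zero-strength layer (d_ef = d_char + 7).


d_char = 0.94 * 45 = 42.3 mm
d_ef = 42.3 + 1.0*7 = 49.3 mm

49.3 mm


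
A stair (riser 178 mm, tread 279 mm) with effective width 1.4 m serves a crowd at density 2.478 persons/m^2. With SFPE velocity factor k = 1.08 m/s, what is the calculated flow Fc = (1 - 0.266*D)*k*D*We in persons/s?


1 - 0.266*D = 1 - 0.266*2.478 = 0.34085
Fs = 0.34085 * 1.08 * 2.478 = 0.91220 persons/(s*m)
Fc = 0.91220 * 1.4 = 1.2771 persons/s

1.2771 persons/s


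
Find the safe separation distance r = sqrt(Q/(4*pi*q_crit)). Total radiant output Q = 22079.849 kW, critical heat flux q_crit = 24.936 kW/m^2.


4*pi*q_crit = 313.36
Q/(4*pi*q_crit) = 70.463
r = sqrt(70.463) = 8.3942 m

8.3942 m


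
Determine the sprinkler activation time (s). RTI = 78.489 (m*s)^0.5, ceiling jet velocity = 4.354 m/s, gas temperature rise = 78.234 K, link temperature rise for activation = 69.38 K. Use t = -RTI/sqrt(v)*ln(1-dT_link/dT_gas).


dT_link/dT_gas = 0.88683
ln(1 - 0.88683) = -2.1788
t = -78.489 / sqrt(4.354) * -2.1788 = 81.958 s

81.958 s


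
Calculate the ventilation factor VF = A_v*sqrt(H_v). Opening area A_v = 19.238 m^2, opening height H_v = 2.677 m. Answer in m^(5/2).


sqrt(H_v) = 1.6362
VF = 19.238 * 1.6362 = 31.476 m^(5/2)

31.476 m^(5/2)


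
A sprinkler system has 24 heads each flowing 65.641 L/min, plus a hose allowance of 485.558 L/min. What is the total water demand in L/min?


Sprinkler demand = 24 * 65.641 = 1575.384 L/min
Total = 1575.384 + 485.558 = 2060.942 L/min

2060.942 L/min


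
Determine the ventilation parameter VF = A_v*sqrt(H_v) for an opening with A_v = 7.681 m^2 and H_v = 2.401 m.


sqrt(H_v) = 1.5495
VF = 7.681 * 1.5495 = 11.902 m^(5/2)

11.902 m^(5/2)


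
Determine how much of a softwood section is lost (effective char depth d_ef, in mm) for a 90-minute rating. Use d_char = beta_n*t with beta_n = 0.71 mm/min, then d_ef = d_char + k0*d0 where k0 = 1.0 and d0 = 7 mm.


d_char = 0.71 * 90 = 63.9 mm
d_ef = 63.9 + 1.0*7 = 70.9 mm

70.9 mm


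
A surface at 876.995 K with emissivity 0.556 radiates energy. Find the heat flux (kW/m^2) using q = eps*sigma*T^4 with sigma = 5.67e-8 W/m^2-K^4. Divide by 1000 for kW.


T^4 = 5.9155e+11
q = 0.556 * 5.67e-8 * 5.9155e+11 / 1000 = 18.649 kW/m^2

18.649 kW/m^2


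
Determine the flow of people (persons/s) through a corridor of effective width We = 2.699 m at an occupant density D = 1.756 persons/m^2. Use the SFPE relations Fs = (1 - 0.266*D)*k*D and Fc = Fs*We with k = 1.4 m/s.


1 - 0.266*D = 1 - 0.266*1.756 = 0.53290
Fs = 0.53290 * 1.4 * 1.756 = 1.3101 persons/(s*m)
Fc = 1.3101 * 2.699 = 3.5359 persons/s

3.5359 persons/s


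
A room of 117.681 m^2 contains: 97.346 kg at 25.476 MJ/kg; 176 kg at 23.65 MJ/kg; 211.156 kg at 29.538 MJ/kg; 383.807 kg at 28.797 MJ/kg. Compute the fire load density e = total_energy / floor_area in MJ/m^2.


Total energy = 97.346*25.476 + 176*23.65 + 211.156*29.538 + 383.807*28.797
= 2479.987 + 4162.4 + 6237.126 + 11052.49
= 23932.00 MJ
e = 23932.00 / 117.681 = 203.36 MJ/m^2

203.36 MJ/m^2


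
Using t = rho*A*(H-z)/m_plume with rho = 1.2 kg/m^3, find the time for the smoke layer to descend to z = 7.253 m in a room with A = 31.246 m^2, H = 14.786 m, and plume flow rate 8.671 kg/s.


H - z = 7.533 m
t = 1.2 * 31.246 * 7.533 / 8.671 = 32.574 s

32.574 s


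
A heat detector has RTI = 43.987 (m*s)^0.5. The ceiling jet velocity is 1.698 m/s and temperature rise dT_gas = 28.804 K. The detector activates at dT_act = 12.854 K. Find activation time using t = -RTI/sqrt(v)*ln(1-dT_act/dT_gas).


dT_act/dT_gas = 0.44626
ln(1 - 0.44626) = -0.59106
t = -43.987 / sqrt(1.698) * -0.59106 = 19.952 s

19.952 s


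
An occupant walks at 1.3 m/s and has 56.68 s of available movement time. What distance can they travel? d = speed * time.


d = 1.3 * 56.68 = 73.684 m

73.684 m


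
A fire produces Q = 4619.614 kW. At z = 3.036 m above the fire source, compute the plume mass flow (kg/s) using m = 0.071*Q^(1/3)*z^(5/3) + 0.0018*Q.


Q^(1/3) = 16.655
z^(5/3) = 6.3656
First term = 0.071 * 16.655 * 6.3656 = 7.5271
Second term = 0.0018 * 4619.614 = 8.3153
m = 15.842 kg/s

15.842 kg/s


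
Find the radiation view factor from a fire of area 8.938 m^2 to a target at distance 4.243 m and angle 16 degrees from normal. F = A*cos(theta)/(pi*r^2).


cos(16 deg) = 0.96126
pi*r^2 = 56.558
F = 8.938 * 0.96126 / 56.558 = 0.15191

0.15191


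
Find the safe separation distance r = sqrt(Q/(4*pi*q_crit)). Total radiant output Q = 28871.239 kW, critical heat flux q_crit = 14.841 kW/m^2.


4*pi*q_crit = 186.50
Q/(4*pi*q_crit) = 154.81
r = sqrt(154.81) = 12.442 m

12.442 m


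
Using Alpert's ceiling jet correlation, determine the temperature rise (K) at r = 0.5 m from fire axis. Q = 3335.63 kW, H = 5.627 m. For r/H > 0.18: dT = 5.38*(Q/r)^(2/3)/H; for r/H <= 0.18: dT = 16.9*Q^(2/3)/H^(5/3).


r/H = 0.5 / 5.627 = 0.088857
r/H <= 0.18, so dT = 16.9*Q^(2/3)/H^(5/3)
Q^(2/3) = 223.25
H^(5/3) = 17.802
dT = 16.9 * 223.25 / 17.802 = 211.94 K

211.94 K


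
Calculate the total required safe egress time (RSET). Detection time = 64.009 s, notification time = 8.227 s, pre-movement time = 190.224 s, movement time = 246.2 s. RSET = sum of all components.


Total = 64.009 + 8.227 + 190.224 + 246.2 = 508.66 s

508.66 s


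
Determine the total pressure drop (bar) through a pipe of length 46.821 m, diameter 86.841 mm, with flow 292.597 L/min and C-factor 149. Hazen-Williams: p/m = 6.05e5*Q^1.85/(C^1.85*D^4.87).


Q^1.85 = 36526
C^1.85 = 10481
D^4.87 = 2.7643e+09
p/m = 0.00076273 bar/m
p_total = 0.00076273 * 46.821 = 0.035712 bar

0.035712 bar


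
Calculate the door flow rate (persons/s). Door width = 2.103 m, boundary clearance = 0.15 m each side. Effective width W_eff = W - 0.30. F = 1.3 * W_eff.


W_eff = 2.103 - 0.30 = 1.803 m
F = 1.3 * 1.803 = 2.3439 persons/s

2.3439 persons/s


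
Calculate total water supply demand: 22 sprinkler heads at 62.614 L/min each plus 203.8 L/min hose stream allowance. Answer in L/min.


Sprinkler demand = 22 * 62.614 = 1377.508 L/min
Total = 1377.508 + 203.8 = 1581.308 L/min

1581.308 L/min


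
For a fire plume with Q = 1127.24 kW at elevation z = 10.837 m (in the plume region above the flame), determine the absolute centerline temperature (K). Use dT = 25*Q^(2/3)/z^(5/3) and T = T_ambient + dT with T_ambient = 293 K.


Q^(2/3) = 108.31
z^(5/3) = 53.070
dT = 25 * 108.31 / 53.070 = 51.023 K
T = 293 + 51.023 = 344.02 K

344.02 K


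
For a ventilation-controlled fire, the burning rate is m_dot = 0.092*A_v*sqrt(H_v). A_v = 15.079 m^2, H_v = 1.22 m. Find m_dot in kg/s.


sqrt(H_v) = 1.1045
m_dot = 0.092 * 15.079 * 1.1045 = 1.5323 kg/s

1.5323 kg/s


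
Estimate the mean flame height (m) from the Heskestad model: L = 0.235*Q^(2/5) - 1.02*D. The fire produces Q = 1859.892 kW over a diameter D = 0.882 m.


Q^(2/5) = 20.314
0.235 * Q^(2/5) = 4.7738
1.02 * D = 0.89964
L = 3.8741 m

3.8741 m


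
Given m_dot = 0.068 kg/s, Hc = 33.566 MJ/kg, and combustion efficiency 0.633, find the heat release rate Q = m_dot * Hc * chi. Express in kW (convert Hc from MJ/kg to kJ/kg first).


Hc = 33.566 MJ/kg = 33.566 * 1000 kJ/kg = 33566 kJ/kg
Q = 0.068 kg/s * 33566 kJ/kg * 0.633 = 1444.8 kW

1444.8 kW


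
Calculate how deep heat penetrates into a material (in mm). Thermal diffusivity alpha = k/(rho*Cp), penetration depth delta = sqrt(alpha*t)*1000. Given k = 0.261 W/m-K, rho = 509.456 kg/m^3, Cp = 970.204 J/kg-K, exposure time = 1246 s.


alpha = 0.261 / (509.456 * 970.204) = 5.2804e-07 m^2/s
alpha * t = 0.00065794
delta = sqrt(0.00065794) * 1000 = 25.650 mm

25.650 mm


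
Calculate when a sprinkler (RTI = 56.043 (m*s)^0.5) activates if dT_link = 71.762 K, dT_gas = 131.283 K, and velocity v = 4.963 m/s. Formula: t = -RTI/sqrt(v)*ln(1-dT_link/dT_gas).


dT_link/dT_gas = 0.54662
ln(1 - 0.54662) = -0.79103
t = -56.043 / sqrt(4.963) * -0.79103 = 19.899 s

19.899 s


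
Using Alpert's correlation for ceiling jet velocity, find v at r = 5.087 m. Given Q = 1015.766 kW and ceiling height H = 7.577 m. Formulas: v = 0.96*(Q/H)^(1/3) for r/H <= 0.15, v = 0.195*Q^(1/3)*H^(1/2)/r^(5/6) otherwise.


r/H = 5.087 / 7.577 = 0.67137
r/H > 0.15, so v = 0.195*Q^(1/3)*H^(1/2)/r^(5/6)
Q^(1/3) = 10.052
H^(1/2) = 2.7526
r^(5/6) = 3.8790
v = 0.195 * 10.052 * 2.7526 / 3.8790 = 1.3910 m/s

1.3910 m/s


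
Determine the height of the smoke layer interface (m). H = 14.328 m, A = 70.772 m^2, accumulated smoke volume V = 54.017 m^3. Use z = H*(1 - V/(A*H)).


V/(A*H) = 0.053270
1 - 0.053270 = 0.94673
z = 14.328 * 0.94673 = 13.565 m

13.565 m


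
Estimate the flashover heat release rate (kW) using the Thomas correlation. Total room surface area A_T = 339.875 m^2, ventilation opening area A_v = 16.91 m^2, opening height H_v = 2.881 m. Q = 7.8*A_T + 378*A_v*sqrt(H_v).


7.8*A_T = 2651.025
sqrt(H_v) = 1.6974
378*A_v*sqrt(H_v) = 10849
Q = 2651.025 + 10849 = 13500 kW

13500 kW


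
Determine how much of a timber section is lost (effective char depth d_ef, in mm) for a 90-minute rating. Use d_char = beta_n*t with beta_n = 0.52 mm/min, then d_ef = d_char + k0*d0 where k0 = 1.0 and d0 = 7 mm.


d_char = 0.52 * 90 = 46.8 mm
d_ef = 46.8 + 1.0*7 = 53.8 mm

53.8 mm


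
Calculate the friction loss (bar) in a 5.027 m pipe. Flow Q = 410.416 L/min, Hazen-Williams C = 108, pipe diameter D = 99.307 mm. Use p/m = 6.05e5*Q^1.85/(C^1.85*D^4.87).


Q^1.85 = 68307
C^1.85 = 5778.8
D^4.87 = 5.3124e+09
p/m = 0.0013462 bar/m
p_total = 0.0013462 * 5.027 = 0.0067671 bar

0.0067671 bar


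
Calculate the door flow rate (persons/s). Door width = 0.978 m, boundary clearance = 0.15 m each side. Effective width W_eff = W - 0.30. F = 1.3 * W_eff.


W_eff = 0.978 - 0.30 = 0.678 m
F = 1.3 * 0.678 = 0.88140 persons/s

0.88140 persons/s


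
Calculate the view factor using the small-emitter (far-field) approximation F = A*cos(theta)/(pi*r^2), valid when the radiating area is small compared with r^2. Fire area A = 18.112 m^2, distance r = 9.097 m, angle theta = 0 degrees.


cos(0 deg) = 1
pi*r^2 = 259.98
F = 18.112 * 1 / 259.98 = 0.069666

0.069666


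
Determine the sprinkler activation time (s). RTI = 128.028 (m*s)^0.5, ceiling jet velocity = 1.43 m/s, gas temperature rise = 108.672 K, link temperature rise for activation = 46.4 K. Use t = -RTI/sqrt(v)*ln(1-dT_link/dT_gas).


dT_link/dT_gas = 0.42697
ln(1 - 0.42697) = -0.55682
t = -128.028 / sqrt(1.43) * -0.55682 = 59.615 s

59.615 s


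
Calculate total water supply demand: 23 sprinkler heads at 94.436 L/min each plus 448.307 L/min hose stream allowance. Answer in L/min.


Sprinkler demand = 23 * 94.436 = 2172.028 L/min
Total = 2172.028 + 448.307 = 2620.335 L/min

2620.335 L/min


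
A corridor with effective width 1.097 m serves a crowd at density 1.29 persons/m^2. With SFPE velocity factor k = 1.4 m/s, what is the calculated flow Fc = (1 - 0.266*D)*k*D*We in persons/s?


1 - 0.266*D = 1 - 0.266*1.29 = 0.65686
Fs = 0.65686 * 1.4 * 1.29 = 1.1863 persons/(s*m)
Fc = 1.1863 * 1.097 = 1.3014 persons/s

1.3014 persons/s


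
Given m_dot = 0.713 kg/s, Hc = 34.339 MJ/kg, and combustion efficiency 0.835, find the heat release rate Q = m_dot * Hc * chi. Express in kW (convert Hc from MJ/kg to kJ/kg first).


Hc = 34.339 MJ/kg = 34.339 * 1000 kJ/kg = 34339 kJ/kg
Q = 0.713 kg/s * 34339 kJ/kg * 0.835 = 20444 kW

20444 kW


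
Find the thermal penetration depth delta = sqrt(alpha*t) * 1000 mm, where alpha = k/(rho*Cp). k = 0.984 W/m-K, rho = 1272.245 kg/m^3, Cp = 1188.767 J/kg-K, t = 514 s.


alpha = 0.984 / (1272.245 * 1188.767) = 6.5062e-07 m^2/s
alpha * t = 0.00033442
delta = sqrt(0.00033442) * 1000 = 18.287 mm

18.287 mm


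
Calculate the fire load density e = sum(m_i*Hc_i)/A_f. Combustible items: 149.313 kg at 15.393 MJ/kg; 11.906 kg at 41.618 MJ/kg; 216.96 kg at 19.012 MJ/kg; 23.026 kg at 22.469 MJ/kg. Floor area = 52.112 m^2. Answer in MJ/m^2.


Total energy = 149.313*15.393 + 11.906*41.618 + 216.96*19.012 + 23.026*22.469
= 2298.375 + 495.5039 + 4124.844 + 517.3712
= 7436.094 MJ
e = 7436.094 / 52.112 = 142.69 MJ/m^2

142.69 MJ/m^2


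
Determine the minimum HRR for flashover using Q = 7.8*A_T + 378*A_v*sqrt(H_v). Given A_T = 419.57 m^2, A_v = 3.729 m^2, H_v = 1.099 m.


7.8*A_T = 3272.646
sqrt(H_v) = 1.0483
378*A_v*sqrt(H_v) = 1477.7
Q = 3272.646 + 1477.7 = 4750.3 kW

4750.3 kW


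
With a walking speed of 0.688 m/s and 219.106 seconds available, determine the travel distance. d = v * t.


d = 0.688 * 219.106 = 150.74 m

150.74 m


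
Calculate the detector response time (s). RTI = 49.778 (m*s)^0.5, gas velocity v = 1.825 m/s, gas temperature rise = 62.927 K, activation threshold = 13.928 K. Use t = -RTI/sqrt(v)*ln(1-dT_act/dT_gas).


dT_act/dT_gas = 0.22134
ln(1 - 0.22134) = -0.25018
t = -49.778 / sqrt(1.825) * -0.25018 = 9.2183 s

9.2183 s


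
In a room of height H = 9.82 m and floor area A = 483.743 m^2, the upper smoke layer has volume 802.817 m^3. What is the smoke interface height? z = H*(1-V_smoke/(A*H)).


V/(A*H) = 0.16900
1 - 0.16900 = 0.83100
z = 9.82 * 0.83100 = 8.1604 m

8.1604 m


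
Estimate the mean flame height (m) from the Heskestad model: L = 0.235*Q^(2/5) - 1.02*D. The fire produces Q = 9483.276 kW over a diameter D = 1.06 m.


Q^(2/5) = 38.975
0.235 * Q^(2/5) = 9.1591
1.02 * D = 1.0812
L = 8.0779 m

8.0779 m


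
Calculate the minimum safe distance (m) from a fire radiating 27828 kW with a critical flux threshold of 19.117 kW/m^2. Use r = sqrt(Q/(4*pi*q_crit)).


4*pi*q_crit = 240.23
Q/(4*pi*q_crit) = 115.84
r = sqrt(115.84) = 10.763 m

10.763 m


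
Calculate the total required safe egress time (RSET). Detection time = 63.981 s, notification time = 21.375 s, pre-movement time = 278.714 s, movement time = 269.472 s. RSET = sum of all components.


Total = 63.981 + 21.375 + 278.714 + 269.472 = 633.542 s

633.542 s


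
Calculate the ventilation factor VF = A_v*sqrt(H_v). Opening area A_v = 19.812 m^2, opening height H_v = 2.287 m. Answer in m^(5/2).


sqrt(H_v) = 1.5123
VF = 19.812 * 1.5123 = 29.961 m^(5/2)

29.961 m^(5/2)


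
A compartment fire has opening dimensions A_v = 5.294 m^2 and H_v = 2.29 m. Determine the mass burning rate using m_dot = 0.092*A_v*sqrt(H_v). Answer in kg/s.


sqrt(H_v) = 1.5133
m_dot = 0.092 * 5.294 * 1.5133 = 0.73704 kg/s

0.73704 kg/s


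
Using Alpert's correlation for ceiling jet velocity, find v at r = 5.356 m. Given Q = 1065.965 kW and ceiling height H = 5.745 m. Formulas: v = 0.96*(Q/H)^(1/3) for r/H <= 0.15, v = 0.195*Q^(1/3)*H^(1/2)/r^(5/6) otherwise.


r/H = 5.356 / 5.745 = 0.93229
r/H > 0.15, so v = 0.195*Q^(1/3)*H^(1/2)/r^(5/6)
Q^(1/3) = 10.215
H^(1/2) = 2.3969
r^(5/6) = 4.0492
v = 0.195 * 10.215 * 2.3969 / 4.0492 = 1.1791 m/s

1.1791 m/s


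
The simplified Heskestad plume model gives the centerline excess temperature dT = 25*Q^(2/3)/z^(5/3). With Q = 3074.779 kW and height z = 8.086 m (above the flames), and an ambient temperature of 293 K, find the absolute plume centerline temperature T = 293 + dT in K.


Q^(2/3) = 211.45
z^(5/3) = 32.575
dT = 25 * 211.45 / 32.575 = 162.28 K
T = 293 + 162.28 = 455.28 K

455.28 K


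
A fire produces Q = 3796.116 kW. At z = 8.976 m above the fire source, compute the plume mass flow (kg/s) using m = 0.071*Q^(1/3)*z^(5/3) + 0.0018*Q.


Q^(1/3) = 15.600
z^(5/3) = 38.768
First term = 0.071 * 15.600 * 38.768 = 42.938
Second term = 0.0018 * 3796.116 = 6.8330
m = 49.771 kg/s

49.771 kg/s


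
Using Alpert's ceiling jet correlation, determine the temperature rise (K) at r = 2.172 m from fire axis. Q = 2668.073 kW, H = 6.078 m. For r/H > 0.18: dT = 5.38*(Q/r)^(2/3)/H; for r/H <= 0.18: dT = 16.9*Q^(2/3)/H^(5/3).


r/H = 2.172 / 6.078 = 0.35735
r/H > 0.18, so dT = 5.38*(Q/r)^(2/3)/H
Q/r = 1228.4
(Q/r)^(2/3) = 114.70
dT = 5.38 * 114.70 / 6.078 = 101.53 K

101.53 K


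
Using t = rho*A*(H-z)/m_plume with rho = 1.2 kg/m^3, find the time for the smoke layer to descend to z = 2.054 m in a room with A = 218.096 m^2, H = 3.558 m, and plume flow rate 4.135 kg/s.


H - z = 1.504 m
t = 1.2 * 218.096 * 1.504 / 4.135 = 95.192 s

95.192 s


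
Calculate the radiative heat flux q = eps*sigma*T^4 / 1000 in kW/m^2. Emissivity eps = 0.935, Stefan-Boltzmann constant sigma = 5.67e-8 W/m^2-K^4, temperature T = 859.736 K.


T^4 = 5.4634e+11
q = 0.935 * 5.67e-8 * 5.4634e+11 / 1000 = 28.964 kW/m^2

28.964 kW/m^2


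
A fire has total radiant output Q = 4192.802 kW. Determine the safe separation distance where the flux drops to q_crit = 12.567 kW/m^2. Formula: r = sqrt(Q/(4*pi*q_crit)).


4*pi*q_crit = 157.92
Q/(4*pi*q_crit) = 26.550
r = sqrt(26.550) = 5.1527 m

5.1527 m


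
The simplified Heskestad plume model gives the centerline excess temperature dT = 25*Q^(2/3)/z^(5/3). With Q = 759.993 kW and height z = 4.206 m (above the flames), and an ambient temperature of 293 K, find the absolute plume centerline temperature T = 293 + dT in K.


Q^(2/3) = 83.280
z^(5/3) = 10.959
dT = 25 * 83.280 / 10.959 = 189.98 K
T = 293 + 189.98 = 482.98 K

482.98 K


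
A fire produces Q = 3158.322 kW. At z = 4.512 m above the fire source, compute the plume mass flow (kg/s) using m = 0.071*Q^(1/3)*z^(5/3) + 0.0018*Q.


Q^(1/3) = 14.672
z^(5/3) = 12.320
First term = 0.071 * 14.672 * 12.320 = 12.834
Second term = 0.0018 * 3158.322 = 5.6850
m = 18.519 kg/s

18.519 kg/s


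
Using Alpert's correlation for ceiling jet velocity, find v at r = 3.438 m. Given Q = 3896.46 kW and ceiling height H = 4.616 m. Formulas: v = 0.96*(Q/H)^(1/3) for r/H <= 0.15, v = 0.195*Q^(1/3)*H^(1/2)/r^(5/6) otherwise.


r/H = 3.438 / 4.616 = 0.74480
r/H > 0.15, so v = 0.195*Q^(1/3)*H^(1/2)/r^(5/6)
Q^(1/3) = 15.736
H^(1/2) = 2.1485
r^(5/6) = 2.7985
v = 0.195 * 15.736 * 2.1485 / 2.7985 = 2.3558 m/s

2.3558 m/s


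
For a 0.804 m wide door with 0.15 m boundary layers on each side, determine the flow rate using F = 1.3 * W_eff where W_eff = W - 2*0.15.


W_eff = 0.804 - 0.30 = 0.504 m
F = 1.3 * 0.504 = 0.65520 persons/s

0.65520 persons/s


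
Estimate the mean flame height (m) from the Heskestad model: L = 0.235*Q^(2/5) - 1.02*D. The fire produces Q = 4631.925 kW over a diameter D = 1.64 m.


Q^(2/5) = 29.262
0.235 * Q^(2/5) = 6.8766
1.02 * D = 1.6728
L = 5.2038 m

5.2038 m


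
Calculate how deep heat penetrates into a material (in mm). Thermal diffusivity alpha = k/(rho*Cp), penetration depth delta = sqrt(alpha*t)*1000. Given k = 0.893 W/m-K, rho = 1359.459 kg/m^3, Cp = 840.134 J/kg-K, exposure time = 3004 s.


alpha = 0.893 / (1359.459 * 840.134) = 7.8187e-07 m^2/s
alpha * t = 0.0023487
delta = sqrt(0.0023487) * 1000 = 48.464 mm

48.464 mm


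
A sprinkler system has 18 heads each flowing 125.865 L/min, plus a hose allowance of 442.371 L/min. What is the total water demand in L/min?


Sprinkler demand = 18 * 125.865 = 2265.57 L/min
Total = 2265.57 + 442.371 = 2707.941 L/min

2707.941 L/min


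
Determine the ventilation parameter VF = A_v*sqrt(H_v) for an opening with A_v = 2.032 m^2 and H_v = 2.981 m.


sqrt(H_v) = 1.7266
VF = 2.032 * 1.7266 = 3.5084 m^(5/2)

3.5084 m^(5/2)


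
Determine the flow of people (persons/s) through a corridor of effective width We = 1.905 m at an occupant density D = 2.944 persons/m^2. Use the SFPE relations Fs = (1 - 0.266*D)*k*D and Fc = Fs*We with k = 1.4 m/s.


1 - 0.266*D = 1 - 0.266*2.944 = 0.21690
Fs = 0.21690 * 1.4 * 2.944 = 0.89396 persons/(s*m)
Fc = 0.89396 * 1.905 = 1.7030 persons/s

1.7030 persons/s


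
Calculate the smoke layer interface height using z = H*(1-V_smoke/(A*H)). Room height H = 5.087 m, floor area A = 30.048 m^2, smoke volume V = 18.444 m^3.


V/(A*H) = 0.12066
1 - 0.12066 = 0.87934
z = 5.087 * 0.87934 = 4.4732 m

4.4732 m


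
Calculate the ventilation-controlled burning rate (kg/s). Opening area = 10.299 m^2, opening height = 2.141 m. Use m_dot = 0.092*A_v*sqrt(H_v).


sqrt(H_v) = 1.4632
m_dot = 0.092 * 10.299 * 1.4632 = 1.3864 kg/s

1.3864 kg/s


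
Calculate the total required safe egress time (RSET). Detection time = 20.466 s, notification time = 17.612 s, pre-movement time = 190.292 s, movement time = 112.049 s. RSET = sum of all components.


Total = 20.466 + 17.612 + 190.292 + 112.049 = 340.419 s

340.419 s


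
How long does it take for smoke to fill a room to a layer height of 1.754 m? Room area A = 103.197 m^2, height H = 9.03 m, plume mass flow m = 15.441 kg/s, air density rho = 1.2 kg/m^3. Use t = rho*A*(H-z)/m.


H - z = 7.276 m
t = 1.2 * 103.197 * 7.276 / 15.441 = 58.353 s

58.353 s


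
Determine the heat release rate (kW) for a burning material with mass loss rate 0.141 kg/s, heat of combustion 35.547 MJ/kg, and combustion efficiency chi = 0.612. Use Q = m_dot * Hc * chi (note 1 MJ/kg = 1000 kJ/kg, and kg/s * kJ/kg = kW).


Hc = 35.547 MJ/kg = 35.547 * 1000 kJ/kg = 35547 kJ/kg
Q = 0.141 kg/s * 35547 kJ/kg * 0.612 = 3067.4 kW

3067.4 kW


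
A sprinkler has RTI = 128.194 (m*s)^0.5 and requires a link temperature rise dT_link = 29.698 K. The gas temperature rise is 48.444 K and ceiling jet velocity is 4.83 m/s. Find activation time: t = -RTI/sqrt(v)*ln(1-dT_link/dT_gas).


dT_link/dT_gas = 0.61304
ln(1 - 0.61304) = -0.94943
t = -128.194 / sqrt(4.83) * -0.94943 = 55.380 s

55.380 s


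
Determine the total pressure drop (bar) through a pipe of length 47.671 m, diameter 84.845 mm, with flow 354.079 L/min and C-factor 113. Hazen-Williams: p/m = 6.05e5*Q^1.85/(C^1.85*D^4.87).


Q^1.85 = 51980
C^1.85 = 6283.4
D^4.87 = 2.4684e+09
p/m = 0.0020276 bar/m
p_total = 0.0020276 * 47.671 = 0.096658 bar

0.096658 bar


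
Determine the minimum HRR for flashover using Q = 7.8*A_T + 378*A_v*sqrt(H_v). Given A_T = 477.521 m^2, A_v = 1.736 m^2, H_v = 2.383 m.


7.8*A_T = 3724.7
sqrt(H_v) = 1.5437
378*A_v*sqrt(H_v) = 1013.0
Q = 3724.7 + 1013.0 = 4737.7 kW

4737.7 kW


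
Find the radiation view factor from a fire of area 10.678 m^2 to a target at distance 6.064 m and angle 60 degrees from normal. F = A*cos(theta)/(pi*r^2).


cos(60 deg) = 0.5
pi*r^2 = 115.52
F = 10.678 * 0.5 / 115.52 = 0.046216

0.046216


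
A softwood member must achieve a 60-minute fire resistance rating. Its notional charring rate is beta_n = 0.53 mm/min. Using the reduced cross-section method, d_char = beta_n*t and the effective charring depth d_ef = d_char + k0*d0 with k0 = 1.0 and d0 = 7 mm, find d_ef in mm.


d_char = 0.53 * 60 = 31.8 mm
d_ef = 31.8 + 1.0*7 = 38.8 mm

38.8 mm


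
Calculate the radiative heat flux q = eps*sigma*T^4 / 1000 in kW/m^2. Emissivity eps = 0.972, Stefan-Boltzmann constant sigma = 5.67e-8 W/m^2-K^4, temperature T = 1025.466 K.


T^4 = 1.1058e+12
q = 0.972 * 5.67e-8 * 1.1058e+12 / 1000 = 60.944 kW/m^2

60.944 kW/m^2


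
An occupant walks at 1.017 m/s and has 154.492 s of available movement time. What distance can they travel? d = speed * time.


d = 1.017 * 154.492 = 157.12 m

157.12 m


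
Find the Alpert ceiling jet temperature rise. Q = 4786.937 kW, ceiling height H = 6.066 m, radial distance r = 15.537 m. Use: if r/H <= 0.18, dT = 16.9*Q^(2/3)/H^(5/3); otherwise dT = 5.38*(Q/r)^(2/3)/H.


r/H = 15.537 / 6.066 = 2.5613
r/H > 0.18, so dT = 5.38*(Q/r)^(2/3)/H
Q/r = 308.10
(Q/r)^(2/3) = 45.617
dT = 5.38 * 45.617 / 6.066 = 40.458 K

40.458 K


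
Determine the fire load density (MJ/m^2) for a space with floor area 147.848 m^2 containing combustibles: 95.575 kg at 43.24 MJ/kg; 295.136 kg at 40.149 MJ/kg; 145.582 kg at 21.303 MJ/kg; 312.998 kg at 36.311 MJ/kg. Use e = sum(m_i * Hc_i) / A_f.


Total energy = 95.575*43.24 + 295.136*40.149 + 145.582*21.303 + 312.998*36.311
= 4132.663 + 11849.42 + 3101.333 + 11365.27
= 30448.68 MJ
e = 30448.68 / 147.848 = 205.95 MJ/m^2

205.95 MJ/m^2


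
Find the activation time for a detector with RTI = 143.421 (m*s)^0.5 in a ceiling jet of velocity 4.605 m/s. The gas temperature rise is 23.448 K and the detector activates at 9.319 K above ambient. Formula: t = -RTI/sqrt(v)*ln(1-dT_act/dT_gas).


dT_act/dT_gas = 0.39743
ln(1 - 0.39743) = -0.50656
t = -143.421 / sqrt(4.605) * -0.50656 = 33.855 s

33.855 s


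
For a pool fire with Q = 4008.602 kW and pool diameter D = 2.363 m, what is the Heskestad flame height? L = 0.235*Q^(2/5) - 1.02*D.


Q^(2/5) = 27.618
0.235 * Q^(2/5) = 6.4903
1.02 * D = 2.4103
L = 4.0800 m

4.0800 m


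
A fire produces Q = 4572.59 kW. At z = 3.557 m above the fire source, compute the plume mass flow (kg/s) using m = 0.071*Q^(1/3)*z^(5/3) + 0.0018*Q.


Q^(1/3) = 16.598
z^(5/3) = 8.2884
First term = 0.071 * 16.598 * 8.2884 = 9.7675
Second term = 0.0018 * 4572.59 = 8.2307
m = 17.998 kg/s

17.998 kg/s


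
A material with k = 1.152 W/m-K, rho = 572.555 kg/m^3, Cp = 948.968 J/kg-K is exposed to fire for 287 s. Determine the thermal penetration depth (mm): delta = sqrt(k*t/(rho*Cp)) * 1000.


alpha = 1.152 / (572.555 * 948.968) = 2.1202e-06 m^2/s
alpha * t = 0.00060851
delta = sqrt(0.00060851) * 1000 = 24.668 mm

24.668 mm


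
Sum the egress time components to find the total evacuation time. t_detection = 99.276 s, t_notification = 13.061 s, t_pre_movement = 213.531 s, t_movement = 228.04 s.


Total = 99.276 + 13.061 + 213.531 + 228.04 = 553.908 s

553.908 s


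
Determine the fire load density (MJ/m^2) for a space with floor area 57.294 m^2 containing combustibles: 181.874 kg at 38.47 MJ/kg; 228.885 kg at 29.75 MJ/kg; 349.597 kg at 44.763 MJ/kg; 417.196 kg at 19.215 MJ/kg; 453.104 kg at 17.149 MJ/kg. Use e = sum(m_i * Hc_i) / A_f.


Total energy = 181.874*38.47 + 228.885*29.75 + 349.597*44.763 + 417.196*19.215 + 453.104*17.149
= 6996.693 + 6809.329 + 15649.01 + 8016.421 + 7770.280
= 45241.73 MJ
e = 45241.73 / 57.294 = 789.64 MJ/m^2

789.64 MJ/m^2


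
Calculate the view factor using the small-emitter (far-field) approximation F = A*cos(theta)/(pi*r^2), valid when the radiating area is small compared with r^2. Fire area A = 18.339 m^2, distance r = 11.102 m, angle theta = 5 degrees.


cos(5 deg) = 0.99619
pi*r^2 = 387.22
F = 18.339 * 0.99619 / 387.22 = 0.047181

0.047181


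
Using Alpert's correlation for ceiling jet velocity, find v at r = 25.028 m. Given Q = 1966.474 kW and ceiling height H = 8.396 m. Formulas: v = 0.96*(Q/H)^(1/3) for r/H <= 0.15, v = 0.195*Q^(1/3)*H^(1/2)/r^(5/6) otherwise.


r/H = 25.028 / 8.396 = 2.9809
r/H > 0.15, so v = 0.195*Q^(1/3)*H^(1/2)/r^(5/6)
Q^(1/3) = 12.528
H^(1/2) = 2.8976
r^(5/6) = 14.634
v = 0.195 * 12.528 * 2.8976 / 14.634 = 0.48374 m/s

0.48374 m/s


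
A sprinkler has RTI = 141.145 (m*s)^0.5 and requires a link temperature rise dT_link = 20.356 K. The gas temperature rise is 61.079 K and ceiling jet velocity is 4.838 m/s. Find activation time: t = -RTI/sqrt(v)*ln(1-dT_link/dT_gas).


dT_link/dT_gas = 0.33327
ln(1 - 0.33327) = -0.40538
t = -141.145 / sqrt(4.838) * -0.40538 = 26.013 s

26.013 s


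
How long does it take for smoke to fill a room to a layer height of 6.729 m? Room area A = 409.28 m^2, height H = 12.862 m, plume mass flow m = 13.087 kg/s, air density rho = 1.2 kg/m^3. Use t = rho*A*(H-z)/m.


H - z = 6.133 m
t = 1.2 * 409.28 * 6.133 / 13.087 = 230.16 s

230.16 s


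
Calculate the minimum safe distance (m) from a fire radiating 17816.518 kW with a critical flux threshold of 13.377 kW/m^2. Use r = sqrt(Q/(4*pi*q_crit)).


4*pi*q_crit = 168.10
Q/(4*pi*q_crit) = 105.99
r = sqrt(105.99) = 10.295 m

10.295 m


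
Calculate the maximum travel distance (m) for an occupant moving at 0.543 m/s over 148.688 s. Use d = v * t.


d = 0.543 * 148.688 = 80.738 m

80.738 m


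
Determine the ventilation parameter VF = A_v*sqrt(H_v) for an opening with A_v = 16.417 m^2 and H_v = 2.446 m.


sqrt(H_v) = 1.5640
VF = 16.417 * 1.5640 = 25.676 m^(5/2)

25.676 m^(5/2)


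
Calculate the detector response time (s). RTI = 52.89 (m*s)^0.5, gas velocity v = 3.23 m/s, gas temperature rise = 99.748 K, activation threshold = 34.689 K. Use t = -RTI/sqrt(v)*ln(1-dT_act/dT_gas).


dT_act/dT_gas = 0.34777
ln(1 - 0.34777) = -0.42735
t = -52.89 / sqrt(3.23) * -0.42735 = 12.576 s

12.576 s


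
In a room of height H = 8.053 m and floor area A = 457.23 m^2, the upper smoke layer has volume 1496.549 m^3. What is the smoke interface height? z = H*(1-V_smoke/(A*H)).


V/(A*H) = 0.40644
1 - 0.40644 = 0.59356
z = 8.053 * 0.59356 = 4.7799 m

4.7799 m


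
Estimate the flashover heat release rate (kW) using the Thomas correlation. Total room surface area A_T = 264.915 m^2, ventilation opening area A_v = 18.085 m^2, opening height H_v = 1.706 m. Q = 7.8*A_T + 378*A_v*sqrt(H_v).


7.8*A_T = 2066.337
sqrt(H_v) = 1.3061
378*A_v*sqrt(H_v) = 8928.9
Q = 2066.337 + 8928.9 = 10995 kW

10995 kW


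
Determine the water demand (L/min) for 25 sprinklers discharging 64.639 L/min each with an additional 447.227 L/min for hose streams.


Sprinkler demand = 25 * 64.639 = 1615.975 L/min
Total = 1615.975 + 447.227 = 2063.202 L/min

2063.202 L/min


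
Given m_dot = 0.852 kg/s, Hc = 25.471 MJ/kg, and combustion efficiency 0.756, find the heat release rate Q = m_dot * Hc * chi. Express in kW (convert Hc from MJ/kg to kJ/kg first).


Hc = 25.471 MJ/kg = 25.471 * 1000 kJ/kg = 25471 kJ/kg
Q = 0.852 kg/s * 25471 kJ/kg * 0.756 = 16406 kW

16406 kW


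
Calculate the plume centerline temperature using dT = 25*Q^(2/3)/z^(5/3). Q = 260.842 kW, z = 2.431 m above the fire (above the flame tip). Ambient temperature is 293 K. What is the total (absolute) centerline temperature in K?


Q^(2/3) = 40.824
z^(5/3) = 4.3952
dT = 25 * 40.824 / 4.3952 = 232.21 K
T = 293 + 232.21 = 525.21 K

525.21 K


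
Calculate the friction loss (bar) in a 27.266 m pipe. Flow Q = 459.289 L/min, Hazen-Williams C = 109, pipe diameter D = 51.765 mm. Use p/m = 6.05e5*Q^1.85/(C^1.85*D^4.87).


Q^1.85 = 84112
C^1.85 = 5878.1
D^4.87 = 2.2251e+08
p/m = 0.038906 bar/m
p_total = 0.038906 * 27.266 = 1.0608 bar

1.0608 bar


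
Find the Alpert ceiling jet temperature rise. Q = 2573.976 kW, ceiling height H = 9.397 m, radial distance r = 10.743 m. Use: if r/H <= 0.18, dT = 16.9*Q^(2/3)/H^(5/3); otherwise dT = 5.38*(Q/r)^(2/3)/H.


r/H = 10.743 / 9.397 = 1.1432
r/H > 0.18, so dT = 5.38*(Q/r)^(2/3)/H
Q/r = 239.60
(Q/r)^(2/3) = 38.576
dT = 5.38 * 38.576 / 9.397 = 22.086 K

22.086 K


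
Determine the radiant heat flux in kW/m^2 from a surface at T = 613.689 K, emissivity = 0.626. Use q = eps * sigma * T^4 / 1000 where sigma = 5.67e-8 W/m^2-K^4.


T^4 = 1.4184e+11
q = 0.626 * 5.67e-8 * 1.4184e+11 / 1000 = 5.0344 kW/m^2

5.0344 kW/m^2


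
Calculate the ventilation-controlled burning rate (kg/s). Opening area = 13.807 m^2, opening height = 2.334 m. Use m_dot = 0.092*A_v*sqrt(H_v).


sqrt(H_v) = 1.5277
m_dot = 0.092 * 13.807 * 1.5277 = 1.9406 kg/s

1.9406 kg/s


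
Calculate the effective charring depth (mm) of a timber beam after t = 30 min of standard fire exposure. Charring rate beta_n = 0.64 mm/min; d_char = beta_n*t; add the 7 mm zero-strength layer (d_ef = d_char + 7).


d_char = 0.64 * 30 = 19.2 mm
d_ef = 19.2 + 1.0*7 = 26.2 mm

26.2 mm


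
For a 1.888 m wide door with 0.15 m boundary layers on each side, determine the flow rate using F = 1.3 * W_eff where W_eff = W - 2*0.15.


W_eff = 1.888 - 0.30 = 1.588 m
F = 1.3 * 1.588 = 2.0644 persons/s

2.0644 persons/s


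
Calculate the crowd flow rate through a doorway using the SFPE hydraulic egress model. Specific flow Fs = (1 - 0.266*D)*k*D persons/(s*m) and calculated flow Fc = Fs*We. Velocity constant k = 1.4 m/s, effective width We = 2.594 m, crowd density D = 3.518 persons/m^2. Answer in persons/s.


1 - 0.266*D = 1 - 0.266*3.518 = 0.064212
Fs = 0.064212 * 1.4 * 3.518 = 0.31626 persons/(s*m)
Fc = 0.31626 * 2.594 = 0.82037 persons/s

0.82037 persons/s


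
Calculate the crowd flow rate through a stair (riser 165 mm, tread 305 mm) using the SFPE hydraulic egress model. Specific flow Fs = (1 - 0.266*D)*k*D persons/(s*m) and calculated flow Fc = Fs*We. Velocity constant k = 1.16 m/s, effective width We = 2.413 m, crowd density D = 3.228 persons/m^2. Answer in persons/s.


1 - 0.266*D = 1 - 0.266*3.228 = 0.14135
Fs = 0.14135 * 1.16 * 3.228 = 0.52929 persons/(s*m)
Fc = 0.52929 * 2.413 = 1.2772 persons/s

1.2772 persons/s


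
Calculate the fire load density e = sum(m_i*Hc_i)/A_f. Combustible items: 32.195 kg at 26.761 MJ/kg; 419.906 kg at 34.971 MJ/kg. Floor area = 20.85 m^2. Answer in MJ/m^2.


Total energy = 32.195*26.761 + 419.906*34.971
= 861.5704 + 14684.53
= 15546.10 MJ
e = 15546.10 / 20.85 = 745.62 MJ/m^2

745.62 MJ/m^2


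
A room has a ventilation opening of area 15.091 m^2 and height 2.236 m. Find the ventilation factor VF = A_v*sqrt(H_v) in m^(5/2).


sqrt(H_v) = 1.4953
VF = 15.091 * 1.4953 = 22.566 m^(5/2)

22.566 m^(5/2)


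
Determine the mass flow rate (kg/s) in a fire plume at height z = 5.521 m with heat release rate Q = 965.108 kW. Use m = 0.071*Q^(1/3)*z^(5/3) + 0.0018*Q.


Q^(1/3) = 9.8823
z^(5/3) = 17.246
First term = 0.071 * 9.8823 * 17.246 = 12.101
Second term = 0.0018 * 965.108 = 1.7372
m = 13.838 kg/s

13.838 kg/s


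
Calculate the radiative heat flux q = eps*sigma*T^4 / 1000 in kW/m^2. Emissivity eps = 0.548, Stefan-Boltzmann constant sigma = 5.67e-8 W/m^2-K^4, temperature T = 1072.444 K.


T^4 = 1.3228e+12
q = 0.548 * 5.67e-8 * 1.3228e+12 / 1000 = 41.102 kW/m^2

41.102 kW/m^2


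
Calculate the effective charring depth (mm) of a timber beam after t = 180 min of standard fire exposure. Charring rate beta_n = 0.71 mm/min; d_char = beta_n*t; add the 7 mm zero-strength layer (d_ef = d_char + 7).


d_char = 0.71 * 180 = 127.8 mm
d_ef = 127.8 + 1.0*7 = 134.8 mm

134.8 mm


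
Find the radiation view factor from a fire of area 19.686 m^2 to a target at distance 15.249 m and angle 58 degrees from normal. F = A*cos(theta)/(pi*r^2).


cos(58 deg) = 0.52992
pi*r^2 = 730.52
F = 19.686 * 0.52992 / 730.52 = 0.014280

0.014280


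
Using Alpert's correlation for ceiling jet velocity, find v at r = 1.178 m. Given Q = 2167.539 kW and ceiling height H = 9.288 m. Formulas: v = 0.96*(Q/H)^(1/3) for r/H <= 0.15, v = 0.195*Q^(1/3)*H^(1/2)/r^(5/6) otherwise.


r/H = 1.178 / 9.288 = 0.12683
r/H <= 0.15, so v = 0.96*(Q/H)^(1/3)
Q/H = 233.37
(Q/H)^(1/3) = 6.1567
v = 0.96 * 6.1567 = 5.9104 m/s

5.9104 m/s


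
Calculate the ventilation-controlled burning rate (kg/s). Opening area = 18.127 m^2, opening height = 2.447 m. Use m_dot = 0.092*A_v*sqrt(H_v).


sqrt(H_v) = 1.5643
m_dot = 0.092 * 18.127 * 1.5643 = 2.6087 kg/s

2.6087 kg/s


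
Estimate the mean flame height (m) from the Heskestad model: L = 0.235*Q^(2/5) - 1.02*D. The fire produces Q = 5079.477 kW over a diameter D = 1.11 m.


Q^(2/5) = 30.362
0.235 * Q^(2/5) = 7.1350
1.02 * D = 1.1322
L = 6.0028 m

6.0028 m


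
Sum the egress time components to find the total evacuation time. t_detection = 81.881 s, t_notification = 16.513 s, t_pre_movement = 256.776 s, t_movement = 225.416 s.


Total = 81.881 + 16.513 + 256.776 + 225.416 = 580.586 s

580.586 s


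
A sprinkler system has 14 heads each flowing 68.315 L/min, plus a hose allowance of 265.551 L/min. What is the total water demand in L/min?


Sprinkler demand = 14 * 68.315 = 956.41 L/min
Total = 956.41 + 265.551 = 1221.961 L/min

1221.961 L/min


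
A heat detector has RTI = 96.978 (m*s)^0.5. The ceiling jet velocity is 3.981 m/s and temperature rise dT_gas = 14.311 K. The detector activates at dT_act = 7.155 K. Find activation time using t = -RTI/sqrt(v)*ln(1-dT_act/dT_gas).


dT_act/dT_gas = 0.49997
ln(1 - 0.49997) = -0.69308
t = -96.978 / sqrt(3.981) * -0.69308 = 33.687 s

33.687 s


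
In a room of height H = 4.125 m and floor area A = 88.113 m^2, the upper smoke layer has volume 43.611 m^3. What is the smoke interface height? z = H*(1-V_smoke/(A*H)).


V/(A*H) = 0.11999
1 - 0.11999 = 0.88001
z = 4.125 * 0.88001 = 3.6301 m

3.6301 m


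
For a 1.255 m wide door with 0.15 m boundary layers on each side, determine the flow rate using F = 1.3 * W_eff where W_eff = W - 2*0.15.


W_eff = 1.255 - 0.30 = 0.955 m
F = 1.3 * 0.955 = 1.2415 persons/s

1.2415 persons/s


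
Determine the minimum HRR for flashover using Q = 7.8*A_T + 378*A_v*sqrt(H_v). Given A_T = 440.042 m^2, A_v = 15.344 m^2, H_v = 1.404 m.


7.8*A_T = 3432.3
sqrt(H_v) = 1.1849
378*A_v*sqrt(H_v) = 6872.5
Q = 3432.3 + 6872.5 = 10305 kW

10305 kW


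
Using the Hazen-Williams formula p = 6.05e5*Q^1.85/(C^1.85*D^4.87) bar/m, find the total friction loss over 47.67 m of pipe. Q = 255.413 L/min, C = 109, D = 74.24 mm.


Q^1.85 = 28405
C^1.85 = 5878.1
D^4.87 = 1.2883e+09
p/m = 0.0022694 bar/m
p_total = 0.0022694 * 47.67 = 0.10818 bar

0.10818 bar


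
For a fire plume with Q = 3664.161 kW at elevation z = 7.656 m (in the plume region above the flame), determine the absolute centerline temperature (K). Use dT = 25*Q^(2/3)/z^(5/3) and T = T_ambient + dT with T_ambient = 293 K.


Q^(2/3) = 237.67
z^(5/3) = 29.740
dT = 25 * 237.67 / 29.740 = 199.80 K
T = 293 + 199.80 = 492.80 K

492.80 K


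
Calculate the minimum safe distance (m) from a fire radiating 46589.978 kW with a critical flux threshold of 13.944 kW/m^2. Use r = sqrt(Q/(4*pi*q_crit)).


4*pi*q_crit = 175.23
Q/(4*pi*q_crit) = 265.89
r = sqrt(265.89) = 16.306 m

16.306 m
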